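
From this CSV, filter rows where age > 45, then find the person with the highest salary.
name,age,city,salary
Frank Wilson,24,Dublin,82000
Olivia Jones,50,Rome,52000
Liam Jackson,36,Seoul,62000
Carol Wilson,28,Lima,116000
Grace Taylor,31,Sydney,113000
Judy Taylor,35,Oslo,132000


Filter: age > 45
Sort by: salary (descending)

Filtered records (1):
  Olivia Jones, age 50, salary $52000

Highest salary: Olivia Jones ($52000)

Olivia Jones


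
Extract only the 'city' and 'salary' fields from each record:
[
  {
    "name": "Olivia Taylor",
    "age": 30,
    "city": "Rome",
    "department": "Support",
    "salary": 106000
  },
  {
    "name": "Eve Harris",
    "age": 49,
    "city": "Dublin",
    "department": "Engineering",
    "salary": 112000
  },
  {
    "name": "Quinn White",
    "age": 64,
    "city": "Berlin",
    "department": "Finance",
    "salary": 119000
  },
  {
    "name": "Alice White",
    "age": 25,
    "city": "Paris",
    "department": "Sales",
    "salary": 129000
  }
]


Original: 4 records with fields: name, age, city, department, salary
Keep: ['city', 'salary']
Drop: ['name', 'age', 'department']
Result: 4 records, 2 fields each

[
  {
    "city": "Rome",
    "salary": 106000
  },
  {
    "city": "Dublin",
    "salary": 112000
  },
  {
    "city": "Berlin",
    "salary": 119000
  },
  {
    "city": "Paris",
    "salary": 129000
  }
]


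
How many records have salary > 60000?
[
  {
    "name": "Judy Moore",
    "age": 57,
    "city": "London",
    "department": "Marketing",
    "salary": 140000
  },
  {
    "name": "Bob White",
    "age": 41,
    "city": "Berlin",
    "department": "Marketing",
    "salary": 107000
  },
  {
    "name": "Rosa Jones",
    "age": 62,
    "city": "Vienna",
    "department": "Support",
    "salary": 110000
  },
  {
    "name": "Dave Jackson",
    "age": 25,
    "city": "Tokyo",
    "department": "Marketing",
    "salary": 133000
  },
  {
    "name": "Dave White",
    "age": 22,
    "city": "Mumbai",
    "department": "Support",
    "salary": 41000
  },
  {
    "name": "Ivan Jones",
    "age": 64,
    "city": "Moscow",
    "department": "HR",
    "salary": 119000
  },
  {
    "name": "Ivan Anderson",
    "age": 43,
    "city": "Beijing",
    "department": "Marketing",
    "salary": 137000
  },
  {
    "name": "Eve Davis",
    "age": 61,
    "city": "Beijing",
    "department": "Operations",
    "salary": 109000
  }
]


Data: 8 records
Condition: salary > 60000

Checking each record:
  Judy Moore: 140000 MATCH
  Bob White: 107000 MATCH
  Rosa Jones: 110000 MATCH
  Dave Jackson: 133000 MATCH
  Dave White: 41000
  Ivan Jones: 119000 MATCH
  Ivan Anderson: 137000 MATCH
  Eve Davis: 109000 MATCH

Count: 7

7


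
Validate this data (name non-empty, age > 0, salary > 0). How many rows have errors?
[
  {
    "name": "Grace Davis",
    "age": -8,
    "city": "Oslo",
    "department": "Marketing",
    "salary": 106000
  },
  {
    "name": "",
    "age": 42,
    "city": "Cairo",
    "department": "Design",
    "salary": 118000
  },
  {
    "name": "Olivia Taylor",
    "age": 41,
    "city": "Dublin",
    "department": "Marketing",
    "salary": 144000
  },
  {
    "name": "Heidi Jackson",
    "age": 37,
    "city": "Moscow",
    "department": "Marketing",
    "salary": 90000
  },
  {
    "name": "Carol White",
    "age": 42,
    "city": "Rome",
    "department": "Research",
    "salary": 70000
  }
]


Validating 5 records:
Rules: name non-empty, age > 0, salary > 0

  Row 1 (Grace Davis): negative age: -8
  Row 2 (???): empty name
  Row 3 (Olivia Taylor): OK
  Row 4 (Heidi Jackson): OK
  Row 5 (Carol White): OK

Total errors: 2

2 errors


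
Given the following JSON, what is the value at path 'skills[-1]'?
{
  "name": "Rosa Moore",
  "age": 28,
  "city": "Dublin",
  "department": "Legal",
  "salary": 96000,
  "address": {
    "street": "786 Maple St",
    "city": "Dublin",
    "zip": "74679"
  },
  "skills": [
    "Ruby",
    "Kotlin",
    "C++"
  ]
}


Query: skills[-1]
Path: skills -> last element
Value: C++

C++


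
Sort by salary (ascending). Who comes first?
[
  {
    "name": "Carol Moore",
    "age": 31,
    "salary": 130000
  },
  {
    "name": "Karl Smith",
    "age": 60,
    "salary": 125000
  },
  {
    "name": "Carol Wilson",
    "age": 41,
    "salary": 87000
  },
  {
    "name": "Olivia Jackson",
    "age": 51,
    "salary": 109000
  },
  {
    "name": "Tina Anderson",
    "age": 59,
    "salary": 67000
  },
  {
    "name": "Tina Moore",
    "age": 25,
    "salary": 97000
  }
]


Sort by: salary (ascending)

Sorted order:
  1. Tina Anderson (salary = 67000)
  2. Carol Wilson (salary = 87000)
  3. Tina Moore (salary = 97000)
  4. Olivia Jackson (salary = 109000)
  5. Karl Smith (salary = 125000)
  6. Carol Moore (salary = 130000)

First: Tina Anderson

Tina Anderson


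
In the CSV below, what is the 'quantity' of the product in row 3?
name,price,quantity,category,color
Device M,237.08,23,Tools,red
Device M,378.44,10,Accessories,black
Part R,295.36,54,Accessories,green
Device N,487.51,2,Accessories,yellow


Query: Row 3 ('Part R'), column 'quantity'
Value: 54

54


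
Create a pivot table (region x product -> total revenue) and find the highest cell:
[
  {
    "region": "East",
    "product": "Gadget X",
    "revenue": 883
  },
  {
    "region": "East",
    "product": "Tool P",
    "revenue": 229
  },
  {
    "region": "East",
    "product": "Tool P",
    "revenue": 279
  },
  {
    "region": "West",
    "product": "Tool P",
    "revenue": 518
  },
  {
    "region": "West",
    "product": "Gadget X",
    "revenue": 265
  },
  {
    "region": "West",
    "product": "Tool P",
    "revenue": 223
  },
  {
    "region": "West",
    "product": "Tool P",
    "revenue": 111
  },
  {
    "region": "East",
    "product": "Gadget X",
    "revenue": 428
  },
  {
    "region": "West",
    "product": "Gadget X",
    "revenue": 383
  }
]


Pivot: region (rows) x product (columns) -> total revenue

     Gadget X      Tool P      
East          1311           508  
West           648           852  

Highest: East / Gadget X = $1311

East / Gadget X = $1311


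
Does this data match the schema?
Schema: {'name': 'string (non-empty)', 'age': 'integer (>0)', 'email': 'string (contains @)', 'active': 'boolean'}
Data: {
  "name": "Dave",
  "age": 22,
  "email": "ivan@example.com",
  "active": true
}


Validating each field against schema:
  name: OK (non-empty string)
  age: OK (positive integer)
  email: OK (string with @)
  active: OK (boolean)

Result: VALID

VALID


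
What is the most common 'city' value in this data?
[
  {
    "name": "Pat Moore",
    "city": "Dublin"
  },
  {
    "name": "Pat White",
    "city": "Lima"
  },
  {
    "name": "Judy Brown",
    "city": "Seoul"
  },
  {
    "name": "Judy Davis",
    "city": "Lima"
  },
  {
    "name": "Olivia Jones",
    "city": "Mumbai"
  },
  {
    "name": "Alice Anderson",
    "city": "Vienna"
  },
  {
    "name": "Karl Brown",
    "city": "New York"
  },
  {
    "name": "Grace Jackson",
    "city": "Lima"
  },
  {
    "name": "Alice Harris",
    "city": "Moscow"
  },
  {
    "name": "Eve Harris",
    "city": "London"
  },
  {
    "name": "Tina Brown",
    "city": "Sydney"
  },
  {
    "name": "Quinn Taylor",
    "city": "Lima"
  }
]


Counting 'city' values across 12 records:

  Lima: 4 ####
  Dublin: 1 #
  Seoul: 1 #
  Mumbai: 1 #
  Vienna: 1 #
  New York: 1 #
  Moscow: 1 #
  London: 1 #
  Sydney: 1 #

Most common: Lima (4 times)

Lima (4 times)


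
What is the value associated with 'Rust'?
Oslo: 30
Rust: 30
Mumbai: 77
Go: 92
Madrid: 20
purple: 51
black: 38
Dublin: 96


Looking up key 'Rust'
Value: 30

30


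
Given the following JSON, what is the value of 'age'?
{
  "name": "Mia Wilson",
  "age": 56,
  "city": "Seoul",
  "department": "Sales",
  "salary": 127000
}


Looking up field 'age'
Value: 56

56


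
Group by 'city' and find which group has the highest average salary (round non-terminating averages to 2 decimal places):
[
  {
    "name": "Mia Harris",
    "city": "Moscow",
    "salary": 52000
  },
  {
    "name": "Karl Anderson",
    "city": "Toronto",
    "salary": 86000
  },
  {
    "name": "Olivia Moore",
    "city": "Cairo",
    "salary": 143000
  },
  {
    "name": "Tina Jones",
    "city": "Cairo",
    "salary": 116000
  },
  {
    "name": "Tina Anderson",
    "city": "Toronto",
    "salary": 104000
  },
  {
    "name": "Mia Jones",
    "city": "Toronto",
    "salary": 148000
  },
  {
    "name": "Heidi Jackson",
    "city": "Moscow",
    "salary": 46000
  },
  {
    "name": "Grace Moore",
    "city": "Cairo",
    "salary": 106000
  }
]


Group by: city

Groups:
  Cairo: 3 people, avg salary = 365000/3 ≈ $121666.67
  Moscow: 2 people, avg salary = 98000/2 = $49000
  Toronto: 3 people, avg salary = 338000/3 ≈ $112666.67

Highest average salary: Cairo (≈$121666.67)

Cairo (≈$121666.67)


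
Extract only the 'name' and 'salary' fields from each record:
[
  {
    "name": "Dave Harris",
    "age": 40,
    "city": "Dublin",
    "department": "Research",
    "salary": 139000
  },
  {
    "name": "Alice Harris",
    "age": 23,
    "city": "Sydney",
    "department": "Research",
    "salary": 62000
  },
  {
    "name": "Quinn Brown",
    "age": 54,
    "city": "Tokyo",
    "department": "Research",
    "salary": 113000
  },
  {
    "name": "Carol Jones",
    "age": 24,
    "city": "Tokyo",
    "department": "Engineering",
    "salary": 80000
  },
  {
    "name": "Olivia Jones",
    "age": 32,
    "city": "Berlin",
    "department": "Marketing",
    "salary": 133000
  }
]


Original: 5 records with fields: name, age, city, department, salary
Keep: ['name', 'salary']
Drop: ['age', 'city', 'department']
Result: 5 records, 2 fields each

[
  {
    "name": "Dave Harris",
    "salary": 139000
  },
  {
    "name": "Alice Harris",
    "salary": 62000
  },
  {
    "name": "Quinn Brown",
    "salary": 113000
  },
  {
    "name": "Carol Jones",
    "salary": 80000
  },
  {
    "name": "Olivia Jones",
    "salary": 133000
  }
]


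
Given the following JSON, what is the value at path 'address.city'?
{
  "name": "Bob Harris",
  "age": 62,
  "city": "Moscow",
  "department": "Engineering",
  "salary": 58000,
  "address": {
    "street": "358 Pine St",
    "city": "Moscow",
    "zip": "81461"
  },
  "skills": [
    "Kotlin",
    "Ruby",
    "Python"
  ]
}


Query: address.city
Path: address -> city
Value: Moscow

Moscow


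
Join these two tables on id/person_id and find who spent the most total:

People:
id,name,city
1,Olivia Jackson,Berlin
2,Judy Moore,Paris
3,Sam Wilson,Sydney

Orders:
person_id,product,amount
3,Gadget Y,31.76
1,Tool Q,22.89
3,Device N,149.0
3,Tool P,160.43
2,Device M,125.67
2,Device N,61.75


Join on: people.id = orders.person_id

Joined rows:
  Sam Wilson (Sydney) bought Gadget Y for $31.76
  Olivia Jackson (Berlin) bought Tool Q for $22.89
  Sam Wilson (Sydney) bought Device N for $149.0
  Sam Wilson (Sydney) bought Tool P for $160.43
  Judy Moore (Paris) bought Device M for $125.67
  Judy Moore (Paris) bought Device N for $61.75

Total per person:
  Sam Wilson: $341.19
  Judy Moore: $187.42
  Olivia Jackson: $22.89

Top spender: Sam Wilson ($341.19)

Sam Wilson ($341.19)


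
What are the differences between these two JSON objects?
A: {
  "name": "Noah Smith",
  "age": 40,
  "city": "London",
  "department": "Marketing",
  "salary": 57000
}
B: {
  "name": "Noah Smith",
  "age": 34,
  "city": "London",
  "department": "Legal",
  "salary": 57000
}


Comparing each field (in key order):
  name: same
  age: DIFFERENT
  city: same
  department: DIFFERENT
  salary: same
Differences:
  age: 40 -> 34
  department: Marketing -> Legal

2 field(s) changed

2 changes: age, department


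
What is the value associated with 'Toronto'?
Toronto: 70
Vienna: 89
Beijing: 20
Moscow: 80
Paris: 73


Looking up key 'Toronto'
Value: 70

70


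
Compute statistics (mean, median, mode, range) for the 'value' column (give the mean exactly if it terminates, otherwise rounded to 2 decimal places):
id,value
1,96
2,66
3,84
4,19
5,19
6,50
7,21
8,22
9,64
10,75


Data: [96, 66, 84, 19, 19, 50, 21, 22, 64, 75]
Count: 10
Sum: 516
Mean: 516/10 = 51.6
Sorted: [19, 19, 21, 22, 50, 64, 66, 75, 84, 96]
Median: 57.0
Mode: 19 (2 times)
Range: 96 - 19 = 77
Min: 19, Max: 96

mean=51.6, median=57.0, mode=19, range=77


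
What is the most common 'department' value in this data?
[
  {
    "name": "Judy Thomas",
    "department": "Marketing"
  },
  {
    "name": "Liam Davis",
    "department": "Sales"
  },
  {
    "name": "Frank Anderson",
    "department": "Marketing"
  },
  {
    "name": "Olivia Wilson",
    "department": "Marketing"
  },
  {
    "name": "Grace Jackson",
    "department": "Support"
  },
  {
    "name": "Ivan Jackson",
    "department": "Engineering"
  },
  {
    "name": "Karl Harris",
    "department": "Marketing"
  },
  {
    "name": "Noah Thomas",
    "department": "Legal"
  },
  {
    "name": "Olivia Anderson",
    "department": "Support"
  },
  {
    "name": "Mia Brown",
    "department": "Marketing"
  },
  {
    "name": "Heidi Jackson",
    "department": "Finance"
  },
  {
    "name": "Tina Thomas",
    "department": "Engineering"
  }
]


Counting 'department' values across 12 records:

  Marketing: 5 #####
  Support: 2 ##
  Engineering: 2 ##
  Sales: 1 #
  Legal: 1 #
  Finance: 1 #

Most common: Marketing (5 times)

Marketing (5 times)


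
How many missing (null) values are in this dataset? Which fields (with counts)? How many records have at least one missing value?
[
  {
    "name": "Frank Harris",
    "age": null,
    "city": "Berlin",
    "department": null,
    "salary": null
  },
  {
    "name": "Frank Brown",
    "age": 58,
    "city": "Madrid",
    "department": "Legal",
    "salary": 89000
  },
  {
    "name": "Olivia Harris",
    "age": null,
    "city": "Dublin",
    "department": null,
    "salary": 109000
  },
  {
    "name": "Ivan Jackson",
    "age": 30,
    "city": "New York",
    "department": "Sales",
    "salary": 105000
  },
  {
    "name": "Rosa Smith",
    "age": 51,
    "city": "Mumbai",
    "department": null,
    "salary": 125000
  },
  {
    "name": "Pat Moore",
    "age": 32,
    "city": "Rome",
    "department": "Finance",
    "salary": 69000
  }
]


Checking for missing (null) values in 6 records:

  Frank Harris: age, department, salary
  Frank Brown: complete
  Olivia Harris: age, department
  Ivan Jackson: complete
  Rosa Smith: department
  Pat Moore: complete

Per field:
  name: 0 missing
  age: 2 missing
  city: 0 missing
  department: 3 missing
  salary: 1 missing

Total missing values: 6
Records with any missing: 3

6 missing values (age: 2, department: 3, salary: 1); 3 incomplete records


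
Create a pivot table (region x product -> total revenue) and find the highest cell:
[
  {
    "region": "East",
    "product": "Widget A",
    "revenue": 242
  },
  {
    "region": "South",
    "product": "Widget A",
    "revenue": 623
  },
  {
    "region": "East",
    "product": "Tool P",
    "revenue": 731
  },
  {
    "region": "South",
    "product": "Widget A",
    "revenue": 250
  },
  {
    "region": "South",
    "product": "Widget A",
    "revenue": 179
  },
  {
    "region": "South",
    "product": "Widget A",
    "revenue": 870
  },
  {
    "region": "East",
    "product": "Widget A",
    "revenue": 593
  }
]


Pivot: region (rows) x product (columns) -> total revenue

     Tool P        Widget A    
East           731           835  
South            0          1922  

Highest: South / Widget A = $1922

South / Widget A = $1922


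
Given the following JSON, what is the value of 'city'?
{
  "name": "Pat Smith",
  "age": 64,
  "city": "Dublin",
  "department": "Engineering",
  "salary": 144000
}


Looking up field 'city'
Value: Dublin

Dublin


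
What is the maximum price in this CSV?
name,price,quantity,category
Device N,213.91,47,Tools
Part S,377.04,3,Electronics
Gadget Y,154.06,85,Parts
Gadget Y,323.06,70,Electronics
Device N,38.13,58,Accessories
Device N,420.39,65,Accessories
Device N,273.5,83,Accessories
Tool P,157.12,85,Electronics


Computing maximum price:
Values: [213.91, 377.04, 154.06, 323.06, 38.13, 420.39, 273.5, 157.12]
Max = 420.39

420.39


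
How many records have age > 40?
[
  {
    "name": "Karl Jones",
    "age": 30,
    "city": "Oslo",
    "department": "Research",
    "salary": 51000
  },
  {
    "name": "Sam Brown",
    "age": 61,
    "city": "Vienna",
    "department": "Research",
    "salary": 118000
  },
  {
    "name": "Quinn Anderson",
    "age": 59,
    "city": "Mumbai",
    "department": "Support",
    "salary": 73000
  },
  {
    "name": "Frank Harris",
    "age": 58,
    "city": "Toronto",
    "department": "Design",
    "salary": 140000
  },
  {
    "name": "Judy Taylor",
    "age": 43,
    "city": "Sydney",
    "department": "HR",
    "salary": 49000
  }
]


Data: 5 records
Condition: age > 40

Checking each record:
  Karl Jones: 30
  Sam Brown: 61 MATCH
  Quinn Anderson: 59 MATCH
  Frank Harris: 58 MATCH
  Judy Taylor: 43 MATCH

Count: 4

4


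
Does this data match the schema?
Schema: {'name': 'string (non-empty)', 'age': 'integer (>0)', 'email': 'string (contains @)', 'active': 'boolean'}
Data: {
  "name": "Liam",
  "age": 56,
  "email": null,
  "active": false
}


Validating each field against schema:
  name: OK (non-empty string)
  age: OK (positive integer)
  email: FAIL (null is not a string)
  active: OK (boolean)

Result: INVALID (1 error: email)

INVALID (1 error: email)


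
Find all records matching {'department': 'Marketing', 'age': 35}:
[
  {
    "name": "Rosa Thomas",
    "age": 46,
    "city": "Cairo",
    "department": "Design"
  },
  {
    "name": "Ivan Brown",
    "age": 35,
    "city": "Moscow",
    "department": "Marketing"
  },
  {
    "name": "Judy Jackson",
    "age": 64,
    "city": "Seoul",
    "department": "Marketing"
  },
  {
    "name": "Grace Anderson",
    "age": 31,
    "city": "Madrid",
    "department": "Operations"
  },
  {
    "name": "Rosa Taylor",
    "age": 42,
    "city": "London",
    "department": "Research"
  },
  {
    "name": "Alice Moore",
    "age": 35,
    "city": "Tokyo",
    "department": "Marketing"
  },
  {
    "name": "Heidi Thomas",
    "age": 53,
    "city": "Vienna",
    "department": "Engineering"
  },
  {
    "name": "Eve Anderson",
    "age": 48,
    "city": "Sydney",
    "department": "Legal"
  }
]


Search criteria: {'department': 'Marketing', 'age': 35}

Checking 8 records:
  Rosa Thomas: {department: Design, age: 46}
  Ivan Brown: {department: Marketing, age: 35} <-- MATCH
  Judy Jackson: {department: Marketing, age: 64}
  Grace Anderson: {department: Operations, age: 31}
  Rosa Taylor: {department: Research, age: 42}
  Alice Moore: {department: Marketing, age: 35} <-- MATCH
  Heidi Thomas: {department: Engineering, age: 53}
  Eve Anderson: {department: Legal, age: 48}

Matches: ["Ivan Brown", "Alice Moore"]

["Ivan Brown", "Alice Moore"]


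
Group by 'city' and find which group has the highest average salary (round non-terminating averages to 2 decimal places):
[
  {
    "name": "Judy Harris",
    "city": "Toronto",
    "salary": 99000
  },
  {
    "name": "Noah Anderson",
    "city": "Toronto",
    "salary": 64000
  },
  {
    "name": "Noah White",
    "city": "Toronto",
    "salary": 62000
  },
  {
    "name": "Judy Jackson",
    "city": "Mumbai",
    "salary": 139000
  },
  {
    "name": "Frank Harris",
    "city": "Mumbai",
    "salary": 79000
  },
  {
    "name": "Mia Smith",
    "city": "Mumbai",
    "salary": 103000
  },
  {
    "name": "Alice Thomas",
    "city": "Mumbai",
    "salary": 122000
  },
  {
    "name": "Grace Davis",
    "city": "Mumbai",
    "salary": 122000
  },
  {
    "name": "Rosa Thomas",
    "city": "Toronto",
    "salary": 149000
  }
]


Group by: city

Groups:
  Mumbai: 5 people, avg salary = 565000/5 = $113000
  Toronto: 4 people, avg salary = 374000/4 = $93500

Highest average salary: Mumbai ($113000)

Mumbai ($113000)


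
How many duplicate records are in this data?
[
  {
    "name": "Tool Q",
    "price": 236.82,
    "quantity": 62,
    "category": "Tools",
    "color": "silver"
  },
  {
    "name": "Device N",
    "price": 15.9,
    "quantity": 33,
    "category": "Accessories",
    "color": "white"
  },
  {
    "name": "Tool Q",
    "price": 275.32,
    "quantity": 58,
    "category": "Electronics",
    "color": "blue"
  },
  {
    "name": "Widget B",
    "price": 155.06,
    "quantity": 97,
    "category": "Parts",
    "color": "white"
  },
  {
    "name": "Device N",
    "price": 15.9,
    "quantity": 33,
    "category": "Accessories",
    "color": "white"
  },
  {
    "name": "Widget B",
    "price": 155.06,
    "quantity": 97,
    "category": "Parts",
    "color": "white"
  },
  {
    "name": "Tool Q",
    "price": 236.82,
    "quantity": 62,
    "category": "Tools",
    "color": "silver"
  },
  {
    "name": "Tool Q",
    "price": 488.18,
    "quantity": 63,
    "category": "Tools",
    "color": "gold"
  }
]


Checking 8 records for duplicates:

  Row 1: Tool Q ($236.82, qty 62)
  Row 2: Device N ($15.9, qty 33)
  Row 3: Tool Q ($275.32, qty 58)
  Row 4: Widget B ($155.06, qty 97)
  Row 5: Device N ($15.9, qty 33) <-- DUPLICATE
  Row 6: Widget B ($155.06, qty 97) <-- DUPLICATE
  Row 7: Tool Q ($236.82, qty 62) <-- DUPLICATE
  Row 8: Tool Q ($488.18, qty 63)

Duplicates found: 3
Unique records: 5

3 duplicates, 5 unique


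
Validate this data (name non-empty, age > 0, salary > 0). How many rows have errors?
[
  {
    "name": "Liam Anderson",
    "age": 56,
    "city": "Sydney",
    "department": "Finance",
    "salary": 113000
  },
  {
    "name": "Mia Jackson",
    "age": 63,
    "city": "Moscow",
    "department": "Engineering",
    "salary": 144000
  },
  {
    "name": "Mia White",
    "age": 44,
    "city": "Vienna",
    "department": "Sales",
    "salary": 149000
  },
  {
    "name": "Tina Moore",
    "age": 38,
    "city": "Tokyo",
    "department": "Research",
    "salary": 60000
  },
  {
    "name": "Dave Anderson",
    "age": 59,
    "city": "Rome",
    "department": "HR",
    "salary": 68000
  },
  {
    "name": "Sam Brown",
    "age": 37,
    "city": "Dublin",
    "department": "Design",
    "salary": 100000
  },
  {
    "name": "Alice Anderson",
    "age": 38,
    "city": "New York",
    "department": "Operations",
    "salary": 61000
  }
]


Validating 7 records:
Rules: name non-empty, age > 0, salary > 0

  Row 1 (Liam Anderson): OK
  Row 2 (Mia Jackson): OK
  Row 3 (Mia White): OK
  Row 4 (Tina Moore): OK
  Row 5 (Dave Anderson): OK
  Row 6 (Sam Brown): OK
  Row 7 (Alice Anderson): OK

Total errors: 0

0 errors


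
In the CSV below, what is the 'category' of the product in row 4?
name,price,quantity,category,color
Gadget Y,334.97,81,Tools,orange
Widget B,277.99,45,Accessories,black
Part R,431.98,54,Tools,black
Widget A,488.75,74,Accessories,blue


Query: Row 4 ('Widget A'), column 'category'
Value: Accessories

Accessories


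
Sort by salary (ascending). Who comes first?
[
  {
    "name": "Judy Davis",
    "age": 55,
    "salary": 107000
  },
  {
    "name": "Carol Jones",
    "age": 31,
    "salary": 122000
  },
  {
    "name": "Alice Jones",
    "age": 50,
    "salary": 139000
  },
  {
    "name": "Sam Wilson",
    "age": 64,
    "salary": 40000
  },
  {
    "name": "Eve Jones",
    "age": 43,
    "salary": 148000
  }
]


Sort by: salary (ascending)

Sorted order:
  1. Sam Wilson (salary = 40000)
  2. Judy Davis (salary = 107000)
  3. Carol Jones (salary = 122000)
  4. Alice Jones (salary = 139000)
  5. Eve Jones (salary = 148000)

First: Sam Wilson

Sam Wilson


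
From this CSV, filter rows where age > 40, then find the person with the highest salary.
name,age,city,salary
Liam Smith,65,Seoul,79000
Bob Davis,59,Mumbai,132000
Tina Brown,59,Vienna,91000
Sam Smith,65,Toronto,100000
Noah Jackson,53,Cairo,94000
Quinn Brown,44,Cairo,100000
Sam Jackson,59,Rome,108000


Filter: age > 40
Sort by: salary (descending)

Filtered records (7):
  Bob Davis, age 59, salary $132000
  Sam Jackson, age 59, salary $108000
  Sam Smith, age 65, salary $100000
  Quinn Brown, age 44, salary $100000
  Noah Jackson, age 53, salary $94000
  Tina Brown, age 59, salary $91000
  Liam Smith, age 65, salary $79000

Highest salary: Bob Davis ($132000)

Bob Davis


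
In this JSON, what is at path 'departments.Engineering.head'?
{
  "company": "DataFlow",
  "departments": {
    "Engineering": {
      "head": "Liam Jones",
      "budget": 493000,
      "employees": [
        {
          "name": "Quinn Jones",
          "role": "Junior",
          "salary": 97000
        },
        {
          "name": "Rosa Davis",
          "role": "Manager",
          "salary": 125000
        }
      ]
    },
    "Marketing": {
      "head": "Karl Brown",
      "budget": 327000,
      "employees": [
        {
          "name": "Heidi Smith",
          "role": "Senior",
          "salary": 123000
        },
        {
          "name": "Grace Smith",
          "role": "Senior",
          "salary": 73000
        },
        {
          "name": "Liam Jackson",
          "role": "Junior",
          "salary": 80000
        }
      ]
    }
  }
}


Path: departments.Engineering.head

Navigate:
  -> departments
  -> Engineering
  -> head = 'Liam Jones'

Liam Jones


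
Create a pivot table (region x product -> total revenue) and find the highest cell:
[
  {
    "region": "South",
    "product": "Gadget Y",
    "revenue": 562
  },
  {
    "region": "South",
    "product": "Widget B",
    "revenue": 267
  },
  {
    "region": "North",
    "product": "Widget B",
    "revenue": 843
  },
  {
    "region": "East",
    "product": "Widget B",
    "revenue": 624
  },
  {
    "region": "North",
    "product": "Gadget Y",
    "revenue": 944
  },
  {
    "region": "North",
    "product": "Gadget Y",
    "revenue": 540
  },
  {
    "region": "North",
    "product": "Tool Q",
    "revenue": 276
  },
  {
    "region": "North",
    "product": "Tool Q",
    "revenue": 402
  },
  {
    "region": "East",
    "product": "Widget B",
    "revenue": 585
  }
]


Pivot: region (rows) x product (columns) -> total revenue

     Gadget Y      Tool Q        Widget B    
East             0             0          1209  
North         1484           678           843  
South          562             0           267  

Highest: North / Gadget Y = $1484

North / Gadget Y = $1484


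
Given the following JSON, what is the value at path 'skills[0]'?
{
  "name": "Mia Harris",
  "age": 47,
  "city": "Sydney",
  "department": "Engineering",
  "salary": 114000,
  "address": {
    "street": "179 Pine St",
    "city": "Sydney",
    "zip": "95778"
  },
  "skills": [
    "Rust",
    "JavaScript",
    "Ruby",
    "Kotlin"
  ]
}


Query: skills[0]
Path: skills -> first element
Value: Rust

Rust


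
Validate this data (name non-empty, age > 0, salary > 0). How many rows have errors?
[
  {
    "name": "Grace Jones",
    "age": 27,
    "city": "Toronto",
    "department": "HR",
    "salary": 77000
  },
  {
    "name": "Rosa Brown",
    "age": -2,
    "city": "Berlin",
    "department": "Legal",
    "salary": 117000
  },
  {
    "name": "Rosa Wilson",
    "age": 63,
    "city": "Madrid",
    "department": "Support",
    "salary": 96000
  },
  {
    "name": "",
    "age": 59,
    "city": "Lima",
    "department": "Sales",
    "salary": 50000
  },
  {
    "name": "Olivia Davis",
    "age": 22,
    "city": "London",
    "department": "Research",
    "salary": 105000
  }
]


Validating 5 records:
Rules: name non-empty, age > 0, salary > 0

  Row 1 (Grace Jones): OK
  Row 2 (Rosa Brown): negative age: -2
  Row 3 (Rosa Wilson): OK
  Row 4 (???): empty name
  Row 5 (Olivia Davis): OK

Total errors: 2

2 errors


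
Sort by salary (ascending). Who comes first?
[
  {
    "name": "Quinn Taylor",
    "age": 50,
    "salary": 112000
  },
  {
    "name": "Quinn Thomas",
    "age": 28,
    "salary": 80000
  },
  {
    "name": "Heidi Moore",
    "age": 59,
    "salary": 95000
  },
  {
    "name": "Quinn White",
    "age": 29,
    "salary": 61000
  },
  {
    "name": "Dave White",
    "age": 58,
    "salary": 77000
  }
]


Sort by: salary (ascending)

Sorted order:
  1. Quinn White (salary = 61000)
  2. Dave White (salary = 77000)
  3. Quinn Thomas (salary = 80000)
  4. Heidi Moore (salary = 95000)
  5. Quinn Taylor (salary = 112000)

First: Quinn White

Quinn White


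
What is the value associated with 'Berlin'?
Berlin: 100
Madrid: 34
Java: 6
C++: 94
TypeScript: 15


Looking up key 'Berlin'
Value: 100

100


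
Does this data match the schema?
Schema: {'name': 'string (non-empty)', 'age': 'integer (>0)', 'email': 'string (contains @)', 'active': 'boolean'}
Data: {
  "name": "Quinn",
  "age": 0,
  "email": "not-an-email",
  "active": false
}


Validating each field against schema:
  name: OK (non-empty string)
  age: FAIL (0 is not > 0)
  email: FAIL ("not-an-email" does not contain @)
  active: OK (boolean)

Result: INVALID (2 errors: age, email)

INVALID (2 errors: age, email)


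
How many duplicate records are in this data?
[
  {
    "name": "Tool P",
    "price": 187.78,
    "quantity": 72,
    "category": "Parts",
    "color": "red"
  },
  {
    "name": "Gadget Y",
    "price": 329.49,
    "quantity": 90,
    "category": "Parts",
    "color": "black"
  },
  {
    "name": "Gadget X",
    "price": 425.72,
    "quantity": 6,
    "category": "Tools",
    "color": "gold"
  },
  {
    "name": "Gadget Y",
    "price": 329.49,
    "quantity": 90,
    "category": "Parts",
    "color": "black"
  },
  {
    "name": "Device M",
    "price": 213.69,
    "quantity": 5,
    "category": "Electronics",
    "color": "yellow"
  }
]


Checking 5 records for duplicates:

  Row 1: Tool P ($187.78, qty 72)
  Row 2: Gadget Y ($329.49, qty 90)
  Row 3: Gadget X ($425.72, qty 6)
  Row 4: Gadget Y ($329.49, qty 90) <-- DUPLICATE
  Row 5: Device M ($213.69, qty 5)

Duplicates found: 1
Unique records: 4

1 duplicates, 4 unique


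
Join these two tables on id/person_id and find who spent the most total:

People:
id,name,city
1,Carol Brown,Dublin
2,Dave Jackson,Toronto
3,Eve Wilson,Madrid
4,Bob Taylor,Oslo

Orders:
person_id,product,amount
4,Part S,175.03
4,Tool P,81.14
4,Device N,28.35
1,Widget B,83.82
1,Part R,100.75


Join on: people.id = orders.person_id

Joined rows:
  Bob Taylor (Oslo) bought Part S for $175.03
  Bob Taylor (Oslo) bought Tool P for $81.14
  Bob Taylor (Oslo) bought Device N for $28.35
  Carol Brown (Dublin) bought Widget B for $83.82
  Carol Brown (Dublin) bought Part R for $100.75

Total per person:
  Bob Taylor: $284.52
  Carol Brown: $184.57

Top spender: Bob Taylor ($284.52)

Bob Taylor ($284.52)


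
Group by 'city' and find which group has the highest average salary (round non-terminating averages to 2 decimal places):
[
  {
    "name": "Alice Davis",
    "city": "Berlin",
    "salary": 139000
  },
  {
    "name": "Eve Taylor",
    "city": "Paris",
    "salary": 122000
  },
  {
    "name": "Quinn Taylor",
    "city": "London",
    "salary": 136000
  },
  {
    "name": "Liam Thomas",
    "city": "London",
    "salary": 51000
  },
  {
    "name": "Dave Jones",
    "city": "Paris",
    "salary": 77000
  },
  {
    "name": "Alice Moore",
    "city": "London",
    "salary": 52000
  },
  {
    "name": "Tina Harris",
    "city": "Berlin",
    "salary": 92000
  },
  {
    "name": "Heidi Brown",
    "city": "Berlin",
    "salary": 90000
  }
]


Group by: city

Groups:
  Berlin: 3 people, avg salary = 321000/3 = $107000
  London: 3 people, avg salary = 239000/3 ≈ $79666.67
  Paris: 2 people, avg salary = 199000/2 = $99500

Highest average salary: Berlin ($107000)

Berlin ($107000)


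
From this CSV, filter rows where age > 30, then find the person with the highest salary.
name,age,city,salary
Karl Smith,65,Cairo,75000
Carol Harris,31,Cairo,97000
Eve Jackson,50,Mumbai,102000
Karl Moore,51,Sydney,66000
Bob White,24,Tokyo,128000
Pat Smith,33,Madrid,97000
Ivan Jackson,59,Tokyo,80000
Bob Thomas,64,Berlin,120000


Filter: age > 30
Sort by: salary (descending)

Filtered records (7):
  Bob Thomas, age 64, salary $120000
  Eve Jackson, age 50, salary $102000
  Carol Harris, age 31, salary $97000
  Pat Smith, age 33, salary $97000
  Ivan Jackson, age 59, salary $80000
  Karl Smith, age 65, salary $75000
  Karl Moore, age 51, salary $66000

Highest salary: Bob Thomas ($120000)

Bob Thomas


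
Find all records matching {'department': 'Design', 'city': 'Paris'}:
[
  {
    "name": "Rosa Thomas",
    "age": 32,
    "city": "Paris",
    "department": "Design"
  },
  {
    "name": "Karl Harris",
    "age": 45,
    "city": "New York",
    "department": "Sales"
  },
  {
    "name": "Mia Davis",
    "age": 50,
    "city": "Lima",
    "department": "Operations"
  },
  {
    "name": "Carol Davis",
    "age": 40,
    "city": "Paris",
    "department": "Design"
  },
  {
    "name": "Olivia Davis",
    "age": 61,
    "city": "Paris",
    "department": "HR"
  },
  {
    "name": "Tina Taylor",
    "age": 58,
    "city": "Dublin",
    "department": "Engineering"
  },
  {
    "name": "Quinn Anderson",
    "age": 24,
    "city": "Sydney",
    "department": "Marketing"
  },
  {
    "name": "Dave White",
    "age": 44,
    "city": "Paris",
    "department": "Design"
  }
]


Search criteria: {'department': 'Design', 'city': 'Paris'}

Checking 8 records:
  Rosa Thomas: {department: Design, city: Paris} <-- MATCH
  Karl Harris: {department: Sales, city: New York}
  Mia Davis: {department: Operations, city: Lima}
  Carol Davis: {department: Design, city: Paris} <-- MATCH
  Olivia Davis: {department: HR, city: Paris}
  Tina Taylor: {department: Engineering, city: Dublin}
  Quinn Anderson: {department: Marketing, city: Sydney}
  Dave White: {department: Design, city: Paris} <-- MATCH

Matches: ["Rosa Thomas", "Carol Davis", "Dave White"]

["Rosa Thomas", "Carol Davis", "Dave White"]


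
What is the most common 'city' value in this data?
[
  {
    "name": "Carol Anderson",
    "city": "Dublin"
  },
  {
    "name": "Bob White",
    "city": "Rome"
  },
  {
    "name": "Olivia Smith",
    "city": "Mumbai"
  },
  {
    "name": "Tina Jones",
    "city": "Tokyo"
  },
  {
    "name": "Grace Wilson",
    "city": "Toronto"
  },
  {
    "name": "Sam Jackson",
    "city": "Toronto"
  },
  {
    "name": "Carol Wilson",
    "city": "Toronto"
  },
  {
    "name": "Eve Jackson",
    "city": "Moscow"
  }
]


Counting 'city' values across 8 records:

  Toronto: 3 ###
  Dublin: 1 #
  Rome: 1 #
  Mumbai: 1 #
  Tokyo: 1 #
  Moscow: 1 #

Most common: Toronto (3 times)

Toronto (3 times)


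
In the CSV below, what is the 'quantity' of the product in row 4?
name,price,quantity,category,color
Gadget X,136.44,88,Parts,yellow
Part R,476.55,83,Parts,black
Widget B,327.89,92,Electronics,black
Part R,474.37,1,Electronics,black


Query: Row 4 ('Part R'), column 'quantity'
Value: 1

1


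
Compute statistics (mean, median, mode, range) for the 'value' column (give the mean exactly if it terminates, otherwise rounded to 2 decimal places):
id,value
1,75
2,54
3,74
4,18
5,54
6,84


Data: [75, 54, 74, 18, 54, 84]
Count: 6
Sum: 359
Mean: 359/6 ≈ 59.83 (rounded to 2 decimal places)
Sorted: [18, 54, 54, 74, 75, 84]
Median: 64.0
Mode: 54 (2 times)
Range: 84 - 18 = 66
Min: 18, Max: 84

mean≈59.83, median=64.0, mode=54, range=66


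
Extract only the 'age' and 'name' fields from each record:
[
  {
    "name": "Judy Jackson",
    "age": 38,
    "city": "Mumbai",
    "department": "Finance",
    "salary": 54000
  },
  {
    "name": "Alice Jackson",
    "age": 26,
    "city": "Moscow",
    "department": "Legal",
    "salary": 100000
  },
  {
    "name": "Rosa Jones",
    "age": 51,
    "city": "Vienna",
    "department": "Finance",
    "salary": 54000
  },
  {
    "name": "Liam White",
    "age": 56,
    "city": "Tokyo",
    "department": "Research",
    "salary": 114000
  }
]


Original: 4 records with fields: name, age, city, department, salary
Keep: ['age', 'name']
Drop: ['city', 'department', 'salary']
Result: 4 records, 2 fields each

[
  {
    "age": 38,
    "name": "Judy Jackson"
  },
  {
    "age": 26,
    "name": "Alice Jackson"
  },
  {
    "age": 51,
    "name": "Rosa Jones"
  },
  {
    "age": 56,
    "name": "Liam White"
  }
]


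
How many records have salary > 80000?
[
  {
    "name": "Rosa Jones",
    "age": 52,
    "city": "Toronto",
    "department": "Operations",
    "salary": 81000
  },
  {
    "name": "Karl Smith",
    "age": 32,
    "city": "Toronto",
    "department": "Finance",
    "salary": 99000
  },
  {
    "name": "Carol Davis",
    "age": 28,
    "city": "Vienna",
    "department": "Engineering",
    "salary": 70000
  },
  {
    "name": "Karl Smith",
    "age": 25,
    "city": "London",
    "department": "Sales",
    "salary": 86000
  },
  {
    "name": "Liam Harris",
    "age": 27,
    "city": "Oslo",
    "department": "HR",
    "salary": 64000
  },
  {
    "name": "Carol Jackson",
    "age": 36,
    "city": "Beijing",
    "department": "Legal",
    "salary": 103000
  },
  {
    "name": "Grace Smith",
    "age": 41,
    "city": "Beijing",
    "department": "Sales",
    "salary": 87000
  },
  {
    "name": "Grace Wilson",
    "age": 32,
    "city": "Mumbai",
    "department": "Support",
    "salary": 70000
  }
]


Data: 8 records
Condition: salary > 80000

Checking each record:
  Rosa Jones: 81000 MATCH
  Karl Smith: 99000 MATCH
  Carol Davis: 70000
  Karl Smith: 86000 MATCH
  Liam Harris: 64000
  Carol Jackson: 103000 MATCH
  Grace Smith: 87000 MATCH
  Grace Wilson: 70000

Count: 5

5


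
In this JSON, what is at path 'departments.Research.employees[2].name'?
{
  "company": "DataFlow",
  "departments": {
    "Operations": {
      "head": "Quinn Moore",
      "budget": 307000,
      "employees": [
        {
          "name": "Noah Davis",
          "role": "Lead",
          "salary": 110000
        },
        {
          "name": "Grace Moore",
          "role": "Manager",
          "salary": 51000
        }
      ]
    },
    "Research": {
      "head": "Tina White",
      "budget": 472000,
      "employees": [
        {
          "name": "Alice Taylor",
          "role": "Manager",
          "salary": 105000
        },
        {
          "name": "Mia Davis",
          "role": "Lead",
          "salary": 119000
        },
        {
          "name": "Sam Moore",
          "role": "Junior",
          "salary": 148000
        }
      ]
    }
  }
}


Path: departments.Research.employees[2].name

Navigate:
  -> departments
  -> Research
  -> employees[2].name = 'Sam Moore'

Sam Moore


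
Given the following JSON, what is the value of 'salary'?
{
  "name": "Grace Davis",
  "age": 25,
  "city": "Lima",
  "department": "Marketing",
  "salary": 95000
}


Looking up field 'salary'
Value: 95000

95000


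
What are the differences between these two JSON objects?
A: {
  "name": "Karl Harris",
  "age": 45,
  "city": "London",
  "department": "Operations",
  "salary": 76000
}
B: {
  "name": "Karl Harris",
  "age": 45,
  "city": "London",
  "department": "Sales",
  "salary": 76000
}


Comparing each field (in key order):
  name: same
  age: same
  city: same
  department: DIFFERENT
  salary: same
Differences:
  department: Operations -> Sales

1 field(s) changed

1 change: department


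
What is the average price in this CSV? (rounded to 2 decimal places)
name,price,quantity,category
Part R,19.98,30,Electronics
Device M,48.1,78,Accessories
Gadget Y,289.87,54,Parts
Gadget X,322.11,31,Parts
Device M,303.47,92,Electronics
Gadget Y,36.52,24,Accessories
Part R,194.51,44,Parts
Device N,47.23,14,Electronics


Computing average price:
Values: [19.98, 48.1, 289.87, 322.11, 303.47, 36.52, 194.51, 47.23]
Sum = 1261.79
Count = 8
Average = 1261.79/8 = 157.72375 exactly -> 157.72 (rounded half-up to 2 decimal places)

157.72


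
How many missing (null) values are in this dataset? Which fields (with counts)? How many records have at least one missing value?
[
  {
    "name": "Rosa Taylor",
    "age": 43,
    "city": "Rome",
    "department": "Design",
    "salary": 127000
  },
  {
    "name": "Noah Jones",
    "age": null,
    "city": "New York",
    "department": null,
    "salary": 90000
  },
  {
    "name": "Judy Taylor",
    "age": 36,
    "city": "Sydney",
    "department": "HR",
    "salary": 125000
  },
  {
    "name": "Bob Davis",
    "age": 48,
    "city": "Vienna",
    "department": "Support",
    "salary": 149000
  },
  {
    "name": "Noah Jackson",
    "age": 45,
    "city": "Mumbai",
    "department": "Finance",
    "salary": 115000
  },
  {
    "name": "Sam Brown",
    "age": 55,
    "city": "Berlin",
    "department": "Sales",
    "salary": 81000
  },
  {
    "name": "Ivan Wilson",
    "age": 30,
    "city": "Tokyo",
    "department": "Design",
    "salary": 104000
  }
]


Checking for missing (null) values in 7 records:

  Rosa Taylor: complete
  Noah Jones: age, department
  Judy Taylor: complete
  Bob Davis: complete
  Noah Jackson: complete
  Sam Brown: complete
  Ivan Wilson: complete

Per field:
  name: 0 missing
  age: 1 missing
  city: 0 missing
  department: 1 missing
  salary: 0 missing

Total missing values: 2
Records with any missing: 1

2 missing values (age: 1, department: 1); 1 incomplete records
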